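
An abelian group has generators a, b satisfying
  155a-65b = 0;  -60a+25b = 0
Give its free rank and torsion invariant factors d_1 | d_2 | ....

Answer: M ≅ ℤ/5 ⊕ ℤ/5

Derivation:
rank_ℚ(R)=2; free=2−2=0
SNF(R) diag = [5, 5] → torsion [5, 5]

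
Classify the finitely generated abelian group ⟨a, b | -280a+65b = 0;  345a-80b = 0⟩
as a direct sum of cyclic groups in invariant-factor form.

rank_ℚ(R)=2; free=2−2=0
SNF(R) diag = [5, 5] → torsion [5, 5]

Answer: M ≅ ℤ/5 ⊕ ℤ/5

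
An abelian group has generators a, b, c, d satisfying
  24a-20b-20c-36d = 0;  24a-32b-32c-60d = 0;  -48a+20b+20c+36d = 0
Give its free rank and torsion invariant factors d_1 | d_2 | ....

Answer: M ≅ ℤ^1 ⊕ ℤ/4 ⊕ ℤ/12 ⊕ ℤ/24

Derivation:
rank_ℚ(R)=3; free=4−3=1
SNF(R) diag = [4, 12, 24] → torsion [4, 12, 24]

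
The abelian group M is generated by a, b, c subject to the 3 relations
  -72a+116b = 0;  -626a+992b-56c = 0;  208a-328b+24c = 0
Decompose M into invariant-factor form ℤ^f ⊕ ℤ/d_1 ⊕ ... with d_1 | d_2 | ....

rank_ℚ(R)=3; free=3−3=0
SNF(R) diag = [2, 4, 8] → torsion [2, 4, 8]

Answer: M ≅ ℤ/2 ⊕ ℤ/4 ⊕ ℤ/8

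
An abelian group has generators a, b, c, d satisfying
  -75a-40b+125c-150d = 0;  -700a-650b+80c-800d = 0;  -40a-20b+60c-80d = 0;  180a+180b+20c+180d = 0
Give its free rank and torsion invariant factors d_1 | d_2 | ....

Answer: M ≅ ℤ/5 ⊕ ℤ/10 ⊕ ℤ/20 ⊕ ℤ/60

Derivation:
rank_ℚ(R)=4; free=4−4=0
SNF(R) diag = [5, 10, 20, 60] → torsion [5, 10, 20, 60]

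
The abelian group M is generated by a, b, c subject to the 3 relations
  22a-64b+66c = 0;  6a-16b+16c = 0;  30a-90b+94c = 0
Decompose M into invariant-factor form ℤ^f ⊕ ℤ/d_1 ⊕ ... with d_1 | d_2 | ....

rank_ℚ(R)=3; free=3−3=0
SNF(R) diag = [2, 2, 2] → torsion [2, 2, 2]

Answer: M ≅ ℤ/2 ⊕ ℤ/2 ⊕ ℤ/2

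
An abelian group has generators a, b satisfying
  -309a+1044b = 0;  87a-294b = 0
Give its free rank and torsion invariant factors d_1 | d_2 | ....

Answer: M ≅ ℤ/3 ⊕ ℤ/6

Derivation:
rank_ℚ(R)=2; free=2−2=0
SNF(R) diag = [3, 6] → torsion [3, 6]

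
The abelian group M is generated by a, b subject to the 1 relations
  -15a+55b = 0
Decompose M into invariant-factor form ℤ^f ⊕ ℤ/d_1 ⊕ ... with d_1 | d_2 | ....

Answer: M ≅ ℤ^1 ⊕ ℤ/5

Derivation:
rank_ℚ(R)=1; free=2−1=1
SNF(R) diag = [5] → torsion [5]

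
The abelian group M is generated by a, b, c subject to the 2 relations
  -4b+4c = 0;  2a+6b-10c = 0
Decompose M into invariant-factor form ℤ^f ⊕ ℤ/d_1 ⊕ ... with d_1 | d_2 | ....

rank_ℚ(R)=2; free=3−2=1
SNF(R) diag = [2, 4] → torsion [2, 4]

Answer: M ≅ ℤ^1 ⊕ ℤ/2 ⊕ ℤ/4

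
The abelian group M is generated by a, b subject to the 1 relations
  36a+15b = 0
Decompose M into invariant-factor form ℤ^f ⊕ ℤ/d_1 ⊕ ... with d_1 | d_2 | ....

rank_ℚ(R)=1; free=2−1=1
SNF(R) diag = [3] → torsion [3]

Answer: M ≅ ℤ^1 ⊕ ℤ/3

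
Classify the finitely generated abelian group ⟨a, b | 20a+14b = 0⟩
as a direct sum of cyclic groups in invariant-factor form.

rank_ℚ(R)=1; free=2−1=1
SNF(R) diag = [2] → torsion [2]

Answer: M ≅ ℤ^1 ⊕ ℤ/2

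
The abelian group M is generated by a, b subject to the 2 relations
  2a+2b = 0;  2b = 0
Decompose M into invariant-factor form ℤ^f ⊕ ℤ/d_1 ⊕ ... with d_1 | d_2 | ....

rank_ℚ(R)=2; free=2−2=0
SNF(R) diag = [2, 2] → torsion [2, 2]

Answer: M ≅ ℤ/2 ⊕ ℤ/2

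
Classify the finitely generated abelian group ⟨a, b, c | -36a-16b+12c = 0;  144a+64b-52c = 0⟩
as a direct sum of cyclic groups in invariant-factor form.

Answer: M ≅ ℤ^1 ⊕ ℤ/4 ⊕ ℤ/4

Derivation:
rank_ℚ(R)=2; free=3−2=1
SNF(R) diag = [4, 4] → torsion [4, 4]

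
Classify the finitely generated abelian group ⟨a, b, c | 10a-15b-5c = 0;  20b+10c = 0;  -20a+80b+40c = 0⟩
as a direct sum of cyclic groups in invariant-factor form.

rank_ℚ(R)=3; free=3−3=0
SNF(R) diag = [5, 10, 20] → torsion [5, 10, 20]

Answer: M ≅ ℤ/5 ⊕ ℤ/10 ⊕ ℤ/20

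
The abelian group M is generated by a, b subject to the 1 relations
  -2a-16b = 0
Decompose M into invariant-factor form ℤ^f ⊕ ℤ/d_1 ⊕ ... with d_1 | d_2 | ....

rank_ℚ(R)=1; free=2−1=1
SNF(R) diag = [2] → torsion [2]

Answer: M ≅ ℤ^1 ⊕ ℤ/2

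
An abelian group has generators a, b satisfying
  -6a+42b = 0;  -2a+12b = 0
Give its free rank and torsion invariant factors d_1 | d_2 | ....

rank_ℚ(R)=2; free=2−2=0
SNF(R) diag = [2, 6] → torsion [2, 6]

Answer: M ≅ ℤ/2 ⊕ ℤ/6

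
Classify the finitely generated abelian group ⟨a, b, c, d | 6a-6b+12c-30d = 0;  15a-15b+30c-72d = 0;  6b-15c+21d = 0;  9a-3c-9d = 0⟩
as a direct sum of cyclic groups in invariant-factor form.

Answer: M ≅ ℤ/3 ⊕ ℤ/3 ⊕ ℤ/3 ⊕ ℤ/6

Derivation:
rank_ℚ(R)=4; free=4−4=0
SNF(R) diag = [3, 3, 3, 6] → torsion [3, 3, 3, 6]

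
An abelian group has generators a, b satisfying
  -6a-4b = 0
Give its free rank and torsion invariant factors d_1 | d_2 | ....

rank_ℚ(R)=1; free=2−1=1
SNF(R) diag = [2] → torsion [2]

Answer: M ≅ ℤ^1 ⊕ ℤ/2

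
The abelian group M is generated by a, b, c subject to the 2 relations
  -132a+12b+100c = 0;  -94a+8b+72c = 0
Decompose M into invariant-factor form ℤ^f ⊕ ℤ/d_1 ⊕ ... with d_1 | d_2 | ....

rank_ℚ(R)=2; free=3−2=1
SNF(R) diag = [2, 4] → torsion [2, 4]

Answer: M ≅ ℤ^1 ⊕ ℤ/2 ⊕ ℤ/4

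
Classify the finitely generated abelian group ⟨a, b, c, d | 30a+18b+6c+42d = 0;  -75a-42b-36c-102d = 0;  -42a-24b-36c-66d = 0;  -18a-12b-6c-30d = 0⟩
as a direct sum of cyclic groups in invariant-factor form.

rank_ℚ(R)=4; free=4−4=0
SNF(R) diag = [3, 6, 6, 18] → torsion [3, 6, 6, 18]

Answer: M ≅ ℤ/3 ⊕ ℤ/6 ⊕ ℤ/6 ⊕ ℤ/18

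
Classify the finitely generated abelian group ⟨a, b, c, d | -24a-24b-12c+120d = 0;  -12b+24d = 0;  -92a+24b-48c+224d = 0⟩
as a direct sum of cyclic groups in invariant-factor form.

Answer: M ≅ ℤ^1 ⊕ ℤ/4 ⊕ ℤ/12 ⊕ ℤ/12

Derivation:
rank_ℚ(R)=3; free=4−3=1
SNF(R) diag = [4, 12, 12] → torsion [4, 12, 12]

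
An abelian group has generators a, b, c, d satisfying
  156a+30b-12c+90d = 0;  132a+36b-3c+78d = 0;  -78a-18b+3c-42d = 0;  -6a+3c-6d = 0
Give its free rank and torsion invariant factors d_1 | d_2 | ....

rank_ℚ(R)=4; free=4−4=0
SNF(R) diag = [3, 6, 18, 18] → torsion [3, 6, 18, 18]

Answer: M ≅ ℤ/3 ⊕ ℤ/6 ⊕ ℤ/18 ⊕ ℤ/18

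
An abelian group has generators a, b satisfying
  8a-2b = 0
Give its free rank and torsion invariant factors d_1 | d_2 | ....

rank_ℚ(R)=1; free=2−1=1
SNF(R) diag = [2] → torsion [2]

Answer: M ≅ ℤ^1 ⊕ ℤ/2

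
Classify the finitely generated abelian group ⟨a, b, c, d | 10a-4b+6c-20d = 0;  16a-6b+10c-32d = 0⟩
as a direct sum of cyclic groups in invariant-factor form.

Answer: M ≅ ℤ^2 ⊕ ℤ/2 ⊕ ℤ/2

Derivation:
rank_ℚ(R)=2; free=4−2=2
SNF(R) diag = [2, 2] → torsion [2, 2]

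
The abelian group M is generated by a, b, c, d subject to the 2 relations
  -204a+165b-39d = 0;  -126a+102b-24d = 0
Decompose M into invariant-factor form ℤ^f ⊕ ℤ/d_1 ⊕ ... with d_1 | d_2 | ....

rank_ℚ(R)=2; free=4−2=2
SNF(R) diag = [3, 6] → torsion [3, 6]

Answer: M ≅ ℤ^2 ⊕ ℤ/3 ⊕ ℤ/6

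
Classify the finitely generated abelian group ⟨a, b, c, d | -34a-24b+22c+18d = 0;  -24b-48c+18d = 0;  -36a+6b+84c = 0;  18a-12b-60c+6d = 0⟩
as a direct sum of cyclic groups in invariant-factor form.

Answer: M ≅ ℤ/2 ⊕ ℤ/6 ⊕ ℤ/6 ⊕ ℤ/18

Derivation:
rank_ℚ(R)=4; free=4−4=0
SNF(R) diag = [2, 6, 6, 18] → torsion [2, 6, 6, 18]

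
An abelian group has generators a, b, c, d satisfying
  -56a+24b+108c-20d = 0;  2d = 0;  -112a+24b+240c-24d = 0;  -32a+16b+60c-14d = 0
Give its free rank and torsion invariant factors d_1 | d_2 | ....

rank_ℚ(R)=4; free=4−4=0
SNF(R) diag = [2, 4, 8, 24] → torsion [2, 4, 8, 24]

Answer: M ≅ ℤ/2 ⊕ ℤ/4 ⊕ ℤ/8 ⊕ ℤ/24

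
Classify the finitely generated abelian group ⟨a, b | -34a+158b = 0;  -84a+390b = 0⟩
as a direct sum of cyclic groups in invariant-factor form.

rank_ℚ(R)=2; free=2−2=0
SNF(R) diag = [2, 6] → torsion [2, 6]

Answer: M ≅ ℤ/2 ⊕ ℤ/6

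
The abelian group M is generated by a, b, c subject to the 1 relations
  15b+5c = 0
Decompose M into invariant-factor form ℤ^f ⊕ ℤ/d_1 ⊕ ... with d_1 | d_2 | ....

rank_ℚ(R)=1; free=3−1=2
SNF(R) diag = [5] → torsion [5]

Answer: M ≅ ℤ^2 ⊕ ℤ/5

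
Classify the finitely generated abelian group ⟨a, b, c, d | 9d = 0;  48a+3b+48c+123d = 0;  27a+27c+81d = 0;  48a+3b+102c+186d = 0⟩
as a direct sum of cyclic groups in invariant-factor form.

rank_ℚ(R)=4; free=4−4=0
SNF(R) diag = [3, 9, 27, 54] → torsion [3, 9, 27, 54]

Answer: M ≅ ℤ/3 ⊕ ℤ/9 ⊕ ℤ/27 ⊕ ℤ/54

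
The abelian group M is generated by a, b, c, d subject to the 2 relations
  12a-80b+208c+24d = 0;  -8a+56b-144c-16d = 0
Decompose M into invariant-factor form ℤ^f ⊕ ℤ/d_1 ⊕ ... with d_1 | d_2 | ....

rank_ℚ(R)=2; free=4−2=2
SNF(R) diag = [4, 8] → torsion [4, 8]

Answer: M ≅ ℤ^2 ⊕ ℤ/4 ⊕ ℤ/8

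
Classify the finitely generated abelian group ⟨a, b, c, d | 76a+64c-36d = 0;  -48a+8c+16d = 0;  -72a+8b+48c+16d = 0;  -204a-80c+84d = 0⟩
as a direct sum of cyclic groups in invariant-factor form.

Answer: M ≅ ℤ/4 ⊕ ℤ/8 ⊕ ℤ/8 ⊕ ℤ/16

Derivation:
rank_ℚ(R)=4; free=4−4=0
SNF(R) diag = [4, 8, 8, 16] → torsion [4, 8, 8, 16]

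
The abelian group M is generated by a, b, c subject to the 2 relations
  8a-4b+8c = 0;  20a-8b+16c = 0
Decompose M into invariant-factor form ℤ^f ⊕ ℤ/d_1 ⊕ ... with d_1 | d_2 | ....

Answer: M ≅ ℤ^1 ⊕ ℤ/4 ⊕ ℤ/4

Derivation:
rank_ℚ(R)=2; free=3−2=1
SNF(R) diag = [4, 4] → torsion [4, 4]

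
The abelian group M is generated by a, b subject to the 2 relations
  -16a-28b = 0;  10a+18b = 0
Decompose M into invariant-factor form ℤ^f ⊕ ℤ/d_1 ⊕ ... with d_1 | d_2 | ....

rank_ℚ(R)=2; free=2−2=0
SNF(R) diag = [2, 4] → torsion [2, 4]

Answer: M ≅ ℤ/2 ⊕ ℤ/4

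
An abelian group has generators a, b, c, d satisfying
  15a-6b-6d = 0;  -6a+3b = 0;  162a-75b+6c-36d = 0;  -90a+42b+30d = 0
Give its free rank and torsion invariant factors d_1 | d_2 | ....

Answer: M ≅ ℤ/3 ⊕ ℤ/3 ⊕ ℤ/6 ⊕ ℤ/18

Derivation:
rank_ℚ(R)=4; free=4−4=0
SNF(R) diag = [3, 3, 6, 18] → torsion [3, 3, 6, 18]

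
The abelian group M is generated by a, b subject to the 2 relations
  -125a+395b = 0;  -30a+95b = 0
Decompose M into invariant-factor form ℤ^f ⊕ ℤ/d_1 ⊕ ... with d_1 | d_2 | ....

rank_ℚ(R)=2; free=2−2=0
SNF(R) diag = [5, 5] → torsion [5, 5]

Answer: M ≅ ℤ/5 ⊕ ℤ/5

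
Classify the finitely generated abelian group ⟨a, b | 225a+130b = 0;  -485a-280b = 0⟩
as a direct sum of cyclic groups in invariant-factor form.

Answer: M ≅ ℤ/5 ⊕ ℤ/10

Derivation:
rank_ℚ(R)=2; free=2−2=0
SNF(R) diag = [5, 10] → torsion [5, 10]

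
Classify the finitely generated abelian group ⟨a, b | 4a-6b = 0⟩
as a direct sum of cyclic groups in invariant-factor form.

Answer: M ≅ ℤ^1 ⊕ ℤ/2

Derivation:
rank_ℚ(R)=1; free=2−1=1
SNF(R) diag = [2] → torsion [2]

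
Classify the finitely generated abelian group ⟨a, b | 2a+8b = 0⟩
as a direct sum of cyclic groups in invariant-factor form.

Answer: M ≅ ℤ^1 ⊕ ℤ/2

Derivation:
rank_ℚ(R)=1; free=2−1=1
SNF(R) diag = [2] → torsion [2]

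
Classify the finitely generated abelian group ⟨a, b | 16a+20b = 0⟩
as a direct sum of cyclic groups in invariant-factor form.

Answer: M ≅ ℤ^1 ⊕ ℤ/4

Derivation:
rank_ℚ(R)=1; free=2−1=1
SNF(R) diag = [4] → torsion [4]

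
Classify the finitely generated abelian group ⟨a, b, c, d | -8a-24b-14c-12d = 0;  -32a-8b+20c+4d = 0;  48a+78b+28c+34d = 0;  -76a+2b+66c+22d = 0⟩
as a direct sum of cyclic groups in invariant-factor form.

rank_ℚ(R)=4; free=4−4=0
SNF(R) diag = [2, 2, 4, 12] → torsion [2, 2, 4, 12]

Answer: M ≅ ℤ/2 ⊕ ℤ/2 ⊕ ℤ/4 ⊕ ℤ/12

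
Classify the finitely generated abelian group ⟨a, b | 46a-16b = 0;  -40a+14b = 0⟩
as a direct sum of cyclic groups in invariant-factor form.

Answer: M ≅ ℤ/2 ⊕ ℤ/2

Derivation:
rank_ℚ(R)=2; free=2−2=0
SNF(R) diag = [2, 2] → torsion [2, 2]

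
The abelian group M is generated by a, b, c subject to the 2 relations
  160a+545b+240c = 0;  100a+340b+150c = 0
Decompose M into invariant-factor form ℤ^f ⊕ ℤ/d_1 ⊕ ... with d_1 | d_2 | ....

rank_ℚ(R)=2; free=3−2=1
SNF(R) diag = [5, 10] → torsion [5, 10]

Answer: M ≅ ℤ^1 ⊕ ℤ/5 ⊕ ℤ/10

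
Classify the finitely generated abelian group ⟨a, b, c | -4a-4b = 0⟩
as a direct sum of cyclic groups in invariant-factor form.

Answer: M ≅ ℤ^2 ⊕ ℤ/4

Derivation:
rank_ℚ(R)=1; free=3−1=2
SNF(R) diag = [4] → torsion [4]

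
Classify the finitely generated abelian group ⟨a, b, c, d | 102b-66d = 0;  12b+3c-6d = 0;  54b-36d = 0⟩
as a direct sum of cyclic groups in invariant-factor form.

rank_ℚ(R)=3; free=4−3=1
SNF(R) diag = [3, 6, 18] → torsion [3, 6, 18]

Answer: M ≅ ℤ^1 ⊕ ℤ/3 ⊕ ℤ/6 ⊕ ℤ/18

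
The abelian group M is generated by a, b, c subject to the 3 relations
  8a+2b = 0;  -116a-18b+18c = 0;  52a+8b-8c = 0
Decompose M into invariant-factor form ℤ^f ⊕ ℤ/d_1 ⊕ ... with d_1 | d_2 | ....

rank_ℚ(R)=3; free=3−3=0
SNF(R) diag = [2, 2, 4] → torsion [2, 2, 4]

Answer: M ≅ ℤ/2 ⊕ ℤ/2 ⊕ ℤ/4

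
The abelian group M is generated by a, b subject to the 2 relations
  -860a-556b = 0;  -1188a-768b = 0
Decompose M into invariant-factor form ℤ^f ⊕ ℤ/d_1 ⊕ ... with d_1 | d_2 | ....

rank_ℚ(R)=2; free=2−2=0
SNF(R) diag = [4, 12] → torsion [4, 12]

Answer: M ≅ ℤ/4 ⊕ ℤ/12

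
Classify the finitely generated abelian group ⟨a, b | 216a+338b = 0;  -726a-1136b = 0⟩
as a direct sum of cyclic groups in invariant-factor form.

Answer: M ≅ ℤ/2 ⊕ ℤ/6

Derivation:
rank_ℚ(R)=2; free=2−2=0
SNF(R) diag = [2, 6] → torsion [2, 6]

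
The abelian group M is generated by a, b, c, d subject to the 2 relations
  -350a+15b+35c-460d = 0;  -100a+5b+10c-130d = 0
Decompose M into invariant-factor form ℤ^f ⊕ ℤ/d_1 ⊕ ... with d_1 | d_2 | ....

rank_ℚ(R)=2; free=4−2=2
SNF(R) diag = [5, 5] → torsion [5, 5]

Answer: M ≅ ℤ^2 ⊕ ℤ/5 ⊕ ℤ/5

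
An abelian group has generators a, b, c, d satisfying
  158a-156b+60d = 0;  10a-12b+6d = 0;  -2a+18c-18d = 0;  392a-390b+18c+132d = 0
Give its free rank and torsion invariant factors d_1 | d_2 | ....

rank_ℚ(R)=4; free=4−4=0
SNF(R) diag = [2, 6, 18, 18] → torsion [2, 6, 18, 18]

Answer: M ≅ ℤ/2 ⊕ ℤ/6 ⊕ ℤ/18 ⊕ ℤ/18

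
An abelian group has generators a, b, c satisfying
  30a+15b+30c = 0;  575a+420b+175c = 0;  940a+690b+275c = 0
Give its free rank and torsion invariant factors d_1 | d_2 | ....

Answer: M ≅ ℤ/5 ⊕ ℤ/15 ⊕ ℤ/45

Derivation:
rank_ℚ(R)=3; free=3−3=0
SNF(R) diag = [5, 15, 45] → torsion [5, 15, 45]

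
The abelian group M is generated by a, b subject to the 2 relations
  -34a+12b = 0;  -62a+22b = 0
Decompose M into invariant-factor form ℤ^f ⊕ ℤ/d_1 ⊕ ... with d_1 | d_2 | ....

Answer: M ≅ ℤ/2 ⊕ ℤ/2

Derivation:
rank_ℚ(R)=2; free=2−2=0
SNF(R) diag = [2, 2] → torsion [2, 2]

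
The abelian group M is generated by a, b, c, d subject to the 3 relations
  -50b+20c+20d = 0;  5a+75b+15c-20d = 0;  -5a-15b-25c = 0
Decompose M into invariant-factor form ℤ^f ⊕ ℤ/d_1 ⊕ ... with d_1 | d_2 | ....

Answer: M ≅ ℤ^1 ⊕ ℤ/5 ⊕ ℤ/10 ⊕ ℤ/10

Derivation:
rank_ℚ(R)=3; free=4−3=1
SNF(R) diag = [5, 10, 10] → torsion [5, 10, 10]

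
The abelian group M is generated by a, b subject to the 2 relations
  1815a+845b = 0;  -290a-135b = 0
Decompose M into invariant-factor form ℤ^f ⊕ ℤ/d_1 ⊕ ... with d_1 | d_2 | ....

Answer: M ≅ ℤ/5 ⊕ ℤ/5

Derivation:
rank_ℚ(R)=2; free=2−2=0
SNF(R) diag = [5, 5] → torsion [5, 5]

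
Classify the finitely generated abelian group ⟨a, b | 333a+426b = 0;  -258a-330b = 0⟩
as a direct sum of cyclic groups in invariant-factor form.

Answer: M ≅ ℤ/3 ⊕ ℤ/6

Derivation:
rank_ℚ(R)=2; free=2−2=0
SNF(R) diag = [3, 6] → torsion [3, 6]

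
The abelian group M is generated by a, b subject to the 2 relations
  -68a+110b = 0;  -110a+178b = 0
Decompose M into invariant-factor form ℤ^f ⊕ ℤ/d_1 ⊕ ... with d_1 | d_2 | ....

Answer: M ≅ ℤ/2 ⊕ ℤ/2

Derivation:
rank_ℚ(R)=2; free=2−2=0
SNF(R) diag = [2, 2] → torsion [2, 2]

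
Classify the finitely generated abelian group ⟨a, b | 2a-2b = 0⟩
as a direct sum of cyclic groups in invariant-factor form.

rank_ℚ(R)=1; free=2−1=1
SNF(R) diag = [2] → torsion [2]

Answer: M ≅ ℤ^1 ⊕ ℤ/2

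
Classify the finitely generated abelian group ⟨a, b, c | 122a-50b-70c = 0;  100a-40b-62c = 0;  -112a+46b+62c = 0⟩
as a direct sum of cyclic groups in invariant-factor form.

rank_ℚ(R)=3; free=3−3=0
SNF(R) diag = [2, 6, 18] → torsion [2, 6, 18]

Answer: M ≅ ℤ/2 ⊕ ℤ/6 ⊕ ℤ/18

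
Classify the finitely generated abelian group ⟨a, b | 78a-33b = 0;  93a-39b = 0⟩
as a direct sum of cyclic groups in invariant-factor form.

rank_ℚ(R)=2; free=2−2=0
SNF(R) diag = [3, 9] → torsion [3, 9]

Answer: M ≅ ℤ/3 ⊕ ℤ/9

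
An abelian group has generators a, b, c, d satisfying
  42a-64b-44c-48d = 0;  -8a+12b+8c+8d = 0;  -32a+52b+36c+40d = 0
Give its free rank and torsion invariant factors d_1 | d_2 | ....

Answer: M ≅ ℤ^1 ⊕ ℤ/2 ⊕ ℤ/4 ⊕ ℤ/4

Derivation:
rank_ℚ(R)=3; free=4−3=1
SNF(R) diag = [2, 4, 4] → torsion [2, 4, 4]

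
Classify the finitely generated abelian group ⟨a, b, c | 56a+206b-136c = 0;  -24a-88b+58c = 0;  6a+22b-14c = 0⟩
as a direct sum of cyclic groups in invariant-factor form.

rank_ℚ(R)=3; free=3−3=0
SNF(R) diag = [2, 2, 2] → torsion [2, 2, 2]

Answer: M ≅ ℤ/2 ⊕ ℤ/2 ⊕ ℤ/2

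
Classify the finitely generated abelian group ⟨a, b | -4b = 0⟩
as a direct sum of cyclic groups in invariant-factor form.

rank_ℚ(R)=1; free=2−1=1
SNF(R) diag = [4] → torsion [4]

Answer: M ≅ ℤ^1 ⊕ ℤ/4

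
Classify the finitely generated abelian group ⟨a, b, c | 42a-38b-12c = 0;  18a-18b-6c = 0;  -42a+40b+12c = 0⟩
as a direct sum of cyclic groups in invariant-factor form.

rank_ℚ(R)=3; free=3−3=0
SNF(R) diag = [2, 6, 6] → torsion [2, 6, 6]

Answer: M ≅ ℤ/2 ⊕ ℤ/6 ⊕ ℤ/6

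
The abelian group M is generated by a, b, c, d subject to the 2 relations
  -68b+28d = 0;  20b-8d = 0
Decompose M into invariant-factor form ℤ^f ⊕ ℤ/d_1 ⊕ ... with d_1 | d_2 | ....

Answer: M ≅ ℤ^2 ⊕ ℤ/4 ⊕ ℤ/4

Derivation:
rank_ℚ(R)=2; free=4−2=2
SNF(R) diag = [4, 4] → torsion [4, 4]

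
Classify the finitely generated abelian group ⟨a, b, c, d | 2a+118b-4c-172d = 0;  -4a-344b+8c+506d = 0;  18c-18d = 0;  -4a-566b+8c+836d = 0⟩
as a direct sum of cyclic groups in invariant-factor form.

Answer: M ≅ ℤ/2 ⊕ ℤ/6 ⊕ ℤ/18 ⊕ ℤ/54

Derivation:
rank_ℚ(R)=4; free=4−4=0
SNF(R) diag = [2, 6, 18, 54] → torsion [2, 6, 18, 54]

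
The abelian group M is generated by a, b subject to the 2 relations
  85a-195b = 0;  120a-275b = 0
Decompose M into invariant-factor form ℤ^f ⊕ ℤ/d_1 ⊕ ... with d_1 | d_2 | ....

Answer: M ≅ ℤ/5 ⊕ ℤ/5

Derivation:
rank_ℚ(R)=2; free=2−2=0
SNF(R) diag = [5, 5] → torsion [5, 5]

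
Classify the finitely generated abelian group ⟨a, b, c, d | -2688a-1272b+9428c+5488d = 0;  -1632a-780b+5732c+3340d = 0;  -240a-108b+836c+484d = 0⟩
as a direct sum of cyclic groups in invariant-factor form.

Answer: M ≅ ℤ^1 ⊕ ℤ/4 ⊕ ℤ/12 ⊕ ℤ/24

Derivation:
rank_ℚ(R)=3; free=4−3=1
SNF(R) diag = [4, 12, 24] → torsion [4, 12, 24]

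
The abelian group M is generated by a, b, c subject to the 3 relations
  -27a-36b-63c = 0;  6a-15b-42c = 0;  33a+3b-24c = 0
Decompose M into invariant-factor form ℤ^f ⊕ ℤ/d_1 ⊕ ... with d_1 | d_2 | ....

Answer: M ≅ ℤ/3 ⊕ ℤ/9 ⊕ ℤ/27

Derivation:
rank_ℚ(R)=3; free=3−3=0
SNF(R) diag = [3, 9, 27] → torsion [3, 9, 27]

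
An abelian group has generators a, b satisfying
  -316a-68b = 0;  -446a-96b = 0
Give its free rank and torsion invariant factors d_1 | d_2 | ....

Answer: M ≅ ℤ/2 ⊕ ℤ/4

Derivation:
rank_ℚ(R)=2; free=2−2=0
SNF(R) diag = [2, 4] → torsion [2, 4]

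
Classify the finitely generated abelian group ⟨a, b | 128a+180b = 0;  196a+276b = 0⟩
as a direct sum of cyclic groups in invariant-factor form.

Answer: M ≅ ℤ/4 ⊕ ℤ/12

Derivation:
rank_ℚ(R)=2; free=2−2=0
SNF(R) diag = [4, 12] → torsion [4, 12]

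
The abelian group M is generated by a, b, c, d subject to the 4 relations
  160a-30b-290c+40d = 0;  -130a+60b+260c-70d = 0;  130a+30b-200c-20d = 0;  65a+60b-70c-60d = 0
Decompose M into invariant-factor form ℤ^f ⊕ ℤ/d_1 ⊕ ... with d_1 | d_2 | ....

Answer: M ≅ ℤ/5 ⊕ ℤ/10 ⊕ ℤ/30 ⊕ ℤ/30

Derivation:
rank_ℚ(R)=4; free=4−4=0
SNF(R) diag = [5, 10, 30, 30] → torsion [5, 10, 30, 30]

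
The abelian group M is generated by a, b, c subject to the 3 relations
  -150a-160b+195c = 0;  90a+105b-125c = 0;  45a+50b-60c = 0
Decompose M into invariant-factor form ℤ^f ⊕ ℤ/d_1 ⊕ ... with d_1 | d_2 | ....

rank_ℚ(R)=3; free=3−3=0
SNF(R) diag = [5, 5, 15] → torsion [5, 5, 15]

Answer: M ≅ ℤ/5 ⊕ ℤ/5 ⊕ ℤ/15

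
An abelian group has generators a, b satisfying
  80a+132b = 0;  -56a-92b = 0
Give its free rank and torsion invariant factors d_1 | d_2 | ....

rank_ℚ(R)=2; free=2−2=0
SNF(R) diag = [4, 8] → torsion [4, 8]

Answer: M ≅ ℤ/4 ⊕ ℤ/8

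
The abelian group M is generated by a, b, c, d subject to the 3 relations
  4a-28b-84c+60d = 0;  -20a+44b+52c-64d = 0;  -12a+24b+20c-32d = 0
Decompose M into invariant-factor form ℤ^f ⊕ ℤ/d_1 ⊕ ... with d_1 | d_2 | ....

Answer: M ≅ ℤ^1 ⊕ ℤ/4 ⊕ ℤ/4 ⊕ ℤ/12

Derivation:
rank_ℚ(R)=3; free=4−3=1
SNF(R) diag = [4, 4, 12] → torsion [4, 4, 12]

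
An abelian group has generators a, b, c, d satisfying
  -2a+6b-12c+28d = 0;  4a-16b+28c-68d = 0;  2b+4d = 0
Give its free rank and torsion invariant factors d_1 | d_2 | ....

Answer: M ≅ ℤ^1 ⊕ ℤ/2 ⊕ ℤ/2 ⊕ ℤ/4

Derivation:
rank_ℚ(R)=3; free=4−3=1
SNF(R) diag = [2, 2, 4] → torsion [2, 2, 4]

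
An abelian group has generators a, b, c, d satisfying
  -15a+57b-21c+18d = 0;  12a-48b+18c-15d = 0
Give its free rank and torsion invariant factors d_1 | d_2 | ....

Answer: M ≅ ℤ^2 ⊕ ℤ/3 ⊕ ℤ/3

Derivation:
rank_ℚ(R)=2; free=4−2=2
SNF(R) diag = [3, 3] → torsion [3, 3]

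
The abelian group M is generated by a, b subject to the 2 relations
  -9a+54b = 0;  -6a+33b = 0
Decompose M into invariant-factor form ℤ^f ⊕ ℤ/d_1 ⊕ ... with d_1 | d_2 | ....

Answer: M ≅ ℤ/3 ⊕ ℤ/9

Derivation:
rank_ℚ(R)=2; free=2−2=0
SNF(R) diag = [3, 9] → torsion [3, 9]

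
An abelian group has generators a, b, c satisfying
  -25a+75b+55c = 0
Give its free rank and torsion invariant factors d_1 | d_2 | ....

rank_ℚ(R)=1; free=3−1=2
SNF(R) diag = [5] → torsion [5]

Answer: M ≅ ℤ^2 ⊕ ℤ/5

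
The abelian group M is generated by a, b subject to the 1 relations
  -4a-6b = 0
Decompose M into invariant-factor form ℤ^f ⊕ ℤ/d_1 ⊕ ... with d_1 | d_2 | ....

rank_ℚ(R)=1; free=2−1=1
SNF(R) diag = [2] → torsion [2]

Answer: M ≅ ℤ^1 ⊕ ℤ/2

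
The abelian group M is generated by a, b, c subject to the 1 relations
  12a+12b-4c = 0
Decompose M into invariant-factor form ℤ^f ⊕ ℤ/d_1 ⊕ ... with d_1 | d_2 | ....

rank_ℚ(R)=1; free=3−1=2
SNF(R) diag = [4] → torsion [4]

Answer: M ≅ ℤ^2 ⊕ ℤ/4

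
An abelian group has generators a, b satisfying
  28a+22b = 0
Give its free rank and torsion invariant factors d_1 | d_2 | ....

Answer: M ≅ ℤ^1 ⊕ ℤ/2

Derivation:
rank_ℚ(R)=1; free=2−1=1
SNF(R) diag = [2] → torsion [2]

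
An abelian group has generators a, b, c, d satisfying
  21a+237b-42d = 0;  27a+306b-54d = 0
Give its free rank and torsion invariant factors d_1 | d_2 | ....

Answer: M ≅ ℤ^2 ⊕ ℤ/3 ⊕ ℤ/9

Derivation:
rank_ℚ(R)=2; free=4−2=2
SNF(R) diag = [3, 9] → torsion [3, 9]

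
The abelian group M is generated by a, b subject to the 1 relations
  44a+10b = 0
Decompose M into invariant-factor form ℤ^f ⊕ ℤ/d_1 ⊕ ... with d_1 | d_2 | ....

Answer: M ≅ ℤ^1 ⊕ ℤ/2

Derivation:
rank_ℚ(R)=1; free=2−1=1
SNF(R) diag = [2] → torsion [2]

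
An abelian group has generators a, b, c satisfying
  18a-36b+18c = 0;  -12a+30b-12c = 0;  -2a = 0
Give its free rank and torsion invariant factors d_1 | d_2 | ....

Answer: M ≅ ℤ/2 ⊕ ℤ/6 ⊕ ℤ/18

Derivation:
rank_ℚ(R)=3; free=3−3=0
SNF(R) diag = [2, 6, 18] → torsion [2, 6, 18]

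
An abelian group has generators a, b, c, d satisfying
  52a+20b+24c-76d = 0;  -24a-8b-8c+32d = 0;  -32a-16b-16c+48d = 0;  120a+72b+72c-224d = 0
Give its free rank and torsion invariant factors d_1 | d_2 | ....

rank_ℚ(R)=4; free=4−4=0
SNF(R) diag = [4, 8, 16, 32] → torsion [4, 8, 16, 32]

Answer: M ≅ ℤ/4 ⊕ ℤ/8 ⊕ ℤ/16 ⊕ ℤ/32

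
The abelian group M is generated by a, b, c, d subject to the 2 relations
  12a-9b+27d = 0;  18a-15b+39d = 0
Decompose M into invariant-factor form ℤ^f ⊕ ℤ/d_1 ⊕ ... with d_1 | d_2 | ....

Answer: M ≅ ℤ^2 ⊕ ℤ/3 ⊕ ℤ/6

Derivation:
rank_ℚ(R)=2; free=4−2=2
SNF(R) diag = [3, 6] → torsion [3, 6]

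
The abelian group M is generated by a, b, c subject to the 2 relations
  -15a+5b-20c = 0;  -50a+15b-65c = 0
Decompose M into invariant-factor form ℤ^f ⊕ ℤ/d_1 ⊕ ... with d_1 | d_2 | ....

rank_ℚ(R)=2; free=3−2=1
SNF(R) diag = [5, 5] → torsion [5, 5]

Answer: M ≅ ℤ^1 ⊕ ℤ/5 ⊕ ℤ/5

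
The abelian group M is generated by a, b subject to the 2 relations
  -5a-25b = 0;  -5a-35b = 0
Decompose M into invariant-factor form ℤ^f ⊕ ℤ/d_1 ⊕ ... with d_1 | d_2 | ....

rank_ℚ(R)=2; free=2−2=0
SNF(R) diag = [5, 10] → torsion [5, 10]

Answer: M ≅ ℤ/5 ⊕ ℤ/10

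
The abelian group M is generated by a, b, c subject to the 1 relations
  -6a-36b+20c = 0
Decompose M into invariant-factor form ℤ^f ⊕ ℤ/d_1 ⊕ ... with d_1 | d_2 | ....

Answer: M ≅ ℤ^2 ⊕ ℤ/2

Derivation:
rank_ℚ(R)=1; free=3−1=2
SNF(R) diag = [2] → torsion [2]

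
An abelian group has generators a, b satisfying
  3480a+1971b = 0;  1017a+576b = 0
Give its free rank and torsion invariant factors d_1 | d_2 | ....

Answer: M ≅ ℤ/3 ⊕ ℤ/9

Derivation:
rank_ℚ(R)=2; free=2−2=0
SNF(R) diag = [3, 9] → torsion [3, 9]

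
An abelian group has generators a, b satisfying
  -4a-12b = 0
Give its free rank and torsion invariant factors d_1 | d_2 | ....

Answer: M ≅ ℤ^1 ⊕ ℤ/4

Derivation:
rank_ℚ(R)=1; free=2−1=1
SNF(R) diag = [4] → torsion [4]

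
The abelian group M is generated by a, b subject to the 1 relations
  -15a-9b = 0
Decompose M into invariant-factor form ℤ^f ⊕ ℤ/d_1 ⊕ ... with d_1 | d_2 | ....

rank_ℚ(R)=1; free=2−1=1
SNF(R) diag = [3] → torsion [3]

Answer: M ≅ ℤ^1 ⊕ ℤ/3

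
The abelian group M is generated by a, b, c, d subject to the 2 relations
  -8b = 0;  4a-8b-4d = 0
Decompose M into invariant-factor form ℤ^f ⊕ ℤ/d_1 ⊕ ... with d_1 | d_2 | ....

Answer: M ≅ ℤ^2 ⊕ ℤ/4 ⊕ ℤ/8

Derivation:
rank_ℚ(R)=2; free=4−2=2
SNF(R) diag = [4, 8] → torsion [4, 8]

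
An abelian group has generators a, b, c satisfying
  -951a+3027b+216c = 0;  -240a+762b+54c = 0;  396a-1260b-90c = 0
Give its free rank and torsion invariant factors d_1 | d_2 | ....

Answer: M ≅ ℤ/3 ⊕ ℤ/6 ⊕ ℤ/18

Derivation:
rank_ℚ(R)=3; free=3−3=0
SNF(R) diag = [3, 6, 18] → torsion [3, 6, 18]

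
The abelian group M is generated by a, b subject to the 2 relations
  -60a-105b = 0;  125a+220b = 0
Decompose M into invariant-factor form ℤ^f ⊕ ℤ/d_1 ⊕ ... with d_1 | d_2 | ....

Answer: M ≅ ℤ/5 ⊕ ℤ/15

Derivation:
rank_ℚ(R)=2; free=2−2=0
SNF(R) diag = [5, 15] → torsion [5, 15]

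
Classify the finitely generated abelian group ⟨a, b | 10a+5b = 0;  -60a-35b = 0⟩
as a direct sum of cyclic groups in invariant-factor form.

Answer: M ≅ ℤ/5 ⊕ ℤ/10

Derivation:
rank_ℚ(R)=2; free=2−2=0
SNF(R) diag = [5, 10] → torsion [5, 10]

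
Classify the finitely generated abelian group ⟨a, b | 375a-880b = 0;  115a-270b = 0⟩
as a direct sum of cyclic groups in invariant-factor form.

Answer: M ≅ ℤ/5 ⊕ ℤ/10

Derivation:
rank_ℚ(R)=2; free=2−2=0
SNF(R) diag = [5, 10] → torsion [5, 10]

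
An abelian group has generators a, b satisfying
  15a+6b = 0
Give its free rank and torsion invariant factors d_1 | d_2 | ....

Answer: M ≅ ℤ^1 ⊕ ℤ/3

Derivation:
rank_ℚ(R)=1; free=2−1=1
SNF(R) diag = [3] → torsion [3]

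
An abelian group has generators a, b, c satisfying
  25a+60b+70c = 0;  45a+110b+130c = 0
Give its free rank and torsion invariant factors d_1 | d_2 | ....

Answer: M ≅ ℤ^1 ⊕ ℤ/5 ⊕ ℤ/10

Derivation:
rank_ℚ(R)=2; free=3−2=1
SNF(R) diag = [5, 10] → torsion [5, 10]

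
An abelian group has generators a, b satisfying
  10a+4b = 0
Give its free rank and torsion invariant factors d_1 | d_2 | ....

rank_ℚ(R)=1; free=2−1=1
SNF(R) diag = [2] → torsion [2]

Answer: M ≅ ℤ^1 ⊕ ℤ/2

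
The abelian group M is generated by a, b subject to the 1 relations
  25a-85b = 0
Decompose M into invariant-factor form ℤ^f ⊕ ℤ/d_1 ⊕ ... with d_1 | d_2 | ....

rank_ℚ(R)=1; free=2−1=1
SNF(R) diag = [5] → torsion [5]

Answer: M ≅ ℤ^1 ⊕ ℤ/5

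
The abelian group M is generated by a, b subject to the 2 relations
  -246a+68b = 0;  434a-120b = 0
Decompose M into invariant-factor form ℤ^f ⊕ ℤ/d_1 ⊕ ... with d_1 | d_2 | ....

rank_ℚ(R)=2; free=2−2=0
SNF(R) diag = [2, 4] → torsion [2, 4]

Answer: M ≅ ℤ/2 ⊕ ℤ/4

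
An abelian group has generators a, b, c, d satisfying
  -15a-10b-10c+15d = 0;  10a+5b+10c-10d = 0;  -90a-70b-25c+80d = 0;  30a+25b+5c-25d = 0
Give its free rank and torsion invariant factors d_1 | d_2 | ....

rank_ℚ(R)=4; free=4−4=0
SNF(R) diag = [5, 5, 5, 5] → torsion [5, 5, 5, 5]

Answer: M ≅ ℤ/5 ⊕ ℤ/5 ⊕ ℤ/5 ⊕ ℤ/5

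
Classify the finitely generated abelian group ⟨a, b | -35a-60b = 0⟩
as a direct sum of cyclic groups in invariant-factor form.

Answer: M ≅ ℤ^1 ⊕ ℤ/5

Derivation:
rank_ℚ(R)=1; free=2−1=1
SNF(R) diag = [5] → torsion [5]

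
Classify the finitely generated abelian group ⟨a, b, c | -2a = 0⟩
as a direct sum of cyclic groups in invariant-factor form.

Answer: M ≅ ℤ^2 ⊕ ℤ/2

Derivation:
rank_ℚ(R)=1; free=3−1=2
SNF(R) diag = [2] → torsion [2]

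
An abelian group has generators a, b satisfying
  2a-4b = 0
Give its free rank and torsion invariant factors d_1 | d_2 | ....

rank_ℚ(R)=1; free=2−1=1
SNF(R) diag = [2] → torsion [2]

Answer: M ≅ ℤ^1 ⊕ ℤ/2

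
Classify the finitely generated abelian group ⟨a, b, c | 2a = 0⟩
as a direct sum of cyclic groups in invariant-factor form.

Answer: M ≅ ℤ^2 ⊕ ℤ/2

Derivation:
rank_ℚ(R)=1; free=3−1=2
SNF(R) diag = [2] → torsion [2]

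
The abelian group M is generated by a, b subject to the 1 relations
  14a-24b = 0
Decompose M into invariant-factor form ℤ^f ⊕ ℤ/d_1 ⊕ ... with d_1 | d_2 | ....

rank_ℚ(R)=1; free=2−1=1
SNF(R) diag = [2] → torsion [2]

Answer: M ≅ ℤ^1 ⊕ ℤ/2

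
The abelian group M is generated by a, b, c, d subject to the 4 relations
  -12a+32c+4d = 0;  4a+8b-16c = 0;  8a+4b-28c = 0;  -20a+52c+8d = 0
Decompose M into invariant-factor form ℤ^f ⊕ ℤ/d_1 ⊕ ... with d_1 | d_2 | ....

rank_ℚ(R)=4; free=4−4=0
SNF(R) diag = [4, 4, 4, 4] → torsion [4, 4, 4, 4]

Answer: M ≅ ℤ/4 ⊕ ℤ/4 ⊕ ℤ/4 ⊕ ℤ/4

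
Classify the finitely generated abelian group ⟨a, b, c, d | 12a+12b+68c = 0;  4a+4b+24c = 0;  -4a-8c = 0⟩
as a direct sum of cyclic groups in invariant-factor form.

Answer: M ≅ ℤ^1 ⊕ ℤ/4 ⊕ ℤ/4 ⊕ ℤ/4

Derivation:
rank_ℚ(R)=3; free=4−3=1
SNF(R) diag = [4, 4, 4] → torsion [4, 4, 4]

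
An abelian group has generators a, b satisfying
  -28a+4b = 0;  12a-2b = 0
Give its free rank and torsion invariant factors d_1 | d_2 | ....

rank_ℚ(R)=2; free=2−2=0
SNF(R) diag = [2, 4] → torsion [2, 4]

Answer: M ≅ ℤ/2 ⊕ ℤ/4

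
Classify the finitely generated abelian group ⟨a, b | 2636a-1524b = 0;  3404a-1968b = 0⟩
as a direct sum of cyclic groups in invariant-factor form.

Answer: M ≅ ℤ/4 ⊕ ℤ/12

Derivation:
rank_ℚ(R)=2; free=2−2=0
SNF(R) diag = [4, 12] → torsion [4, 12]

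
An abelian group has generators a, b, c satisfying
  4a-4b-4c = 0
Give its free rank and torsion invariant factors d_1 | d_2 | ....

Answer: M ≅ ℤ^2 ⊕ ℤ/4

Derivation:
rank_ℚ(R)=1; free=3−1=2
SNF(R) diag = [4] → torsion [4]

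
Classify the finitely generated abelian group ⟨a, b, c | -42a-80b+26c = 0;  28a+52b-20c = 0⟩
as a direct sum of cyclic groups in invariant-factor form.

Answer: M ≅ ℤ^1 ⊕ ℤ/2 ⊕ ℤ/4

Derivation:
rank_ℚ(R)=2; free=3−2=1
SNF(R) diag = [2, 4] → torsion [2, 4]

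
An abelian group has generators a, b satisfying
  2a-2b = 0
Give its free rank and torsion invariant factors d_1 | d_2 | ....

Answer: M ≅ ℤ^1 ⊕ ℤ/2

Derivation:
rank_ℚ(R)=1; free=2−1=1
SNF(R) diag = [2] → torsion [2]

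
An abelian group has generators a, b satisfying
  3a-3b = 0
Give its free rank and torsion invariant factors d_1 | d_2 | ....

rank_ℚ(R)=1; free=2−1=1
SNF(R) diag = [3] → torsion [3]

Answer: M ≅ ℤ^1 ⊕ ℤ/3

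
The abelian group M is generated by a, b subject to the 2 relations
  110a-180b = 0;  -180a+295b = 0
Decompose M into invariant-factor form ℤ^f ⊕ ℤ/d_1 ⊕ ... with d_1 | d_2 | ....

rank_ℚ(R)=2; free=2−2=0
SNF(R) diag = [5, 10] → torsion [5, 10]

Answer: M ≅ ℤ/5 ⊕ ℤ/10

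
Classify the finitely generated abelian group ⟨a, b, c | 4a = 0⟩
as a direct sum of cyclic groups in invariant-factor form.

Answer: M ≅ ℤ^2 ⊕ ℤ/4

Derivation:
rank_ℚ(R)=1; free=3−1=2
SNF(R) diag = [4] → torsion [4]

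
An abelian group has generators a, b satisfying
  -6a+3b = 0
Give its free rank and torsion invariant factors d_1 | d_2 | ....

rank_ℚ(R)=1; free=2−1=1
SNF(R) diag = [3] → torsion [3]

Answer: M ≅ ℤ^1 ⊕ ℤ/3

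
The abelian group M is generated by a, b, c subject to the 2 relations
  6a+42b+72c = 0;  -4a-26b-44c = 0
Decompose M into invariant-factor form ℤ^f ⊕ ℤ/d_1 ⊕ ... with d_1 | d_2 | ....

rank_ℚ(R)=2; free=3−2=1
SNF(R) diag = [2, 6] → torsion [2, 6]

Answer: M ≅ ℤ^1 ⊕ ℤ/2 ⊕ ℤ/6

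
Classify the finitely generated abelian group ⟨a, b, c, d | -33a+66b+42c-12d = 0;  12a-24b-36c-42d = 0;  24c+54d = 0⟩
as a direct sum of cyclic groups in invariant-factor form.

Answer: M ≅ ℤ^1 ⊕ ℤ/3 ⊕ ℤ/6 ⊕ ℤ/12

Derivation:
rank_ℚ(R)=3; free=4−3=1
SNF(R) diag = [3, 6, 12] → torsion [3, 6, 12]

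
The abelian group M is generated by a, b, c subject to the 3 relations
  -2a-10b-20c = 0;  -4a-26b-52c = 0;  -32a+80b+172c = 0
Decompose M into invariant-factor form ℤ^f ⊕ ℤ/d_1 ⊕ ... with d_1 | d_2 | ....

rank_ℚ(R)=3; free=3−3=0
SNF(R) diag = [2, 6, 12] → torsion [2, 6, 12]

Answer: M ≅ ℤ/2 ⊕ ℤ/6 ⊕ ℤ/12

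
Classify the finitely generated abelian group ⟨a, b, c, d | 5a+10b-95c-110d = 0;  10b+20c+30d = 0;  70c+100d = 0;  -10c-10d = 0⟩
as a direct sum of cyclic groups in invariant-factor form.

Answer: M ≅ ℤ/5 ⊕ ℤ/10 ⊕ ℤ/10 ⊕ ℤ/30

Derivation:
rank_ℚ(R)=4; free=4−4=0
SNF(R) diag = [5, 10, 10, 30] → torsion [5, 10, 10, 30]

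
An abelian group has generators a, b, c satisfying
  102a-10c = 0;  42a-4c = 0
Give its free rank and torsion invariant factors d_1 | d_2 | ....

Answer: M ≅ ℤ^1 ⊕ ℤ/2 ⊕ ℤ/6

Derivation:
rank_ℚ(R)=2; free=3−2=1
SNF(R) diag = [2, 6] → torsion [2, 6]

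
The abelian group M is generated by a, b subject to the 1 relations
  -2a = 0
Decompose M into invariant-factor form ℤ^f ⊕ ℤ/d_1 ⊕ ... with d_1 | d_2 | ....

Answer: M ≅ ℤ^1 ⊕ ℤ/2

Derivation:
rank_ℚ(R)=1; free=2−1=1
SNF(R) diag = [2] → torsion [2]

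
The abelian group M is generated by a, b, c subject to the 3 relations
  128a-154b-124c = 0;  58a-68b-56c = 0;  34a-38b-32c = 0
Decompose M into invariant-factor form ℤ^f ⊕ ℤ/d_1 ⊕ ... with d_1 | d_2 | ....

rank_ℚ(R)=3; free=3−3=0
SNF(R) diag = [2, 6, 12] → torsion [2, 6, 12]

Answer: M ≅ ℤ/2 ⊕ ℤ/6 ⊕ ℤ/12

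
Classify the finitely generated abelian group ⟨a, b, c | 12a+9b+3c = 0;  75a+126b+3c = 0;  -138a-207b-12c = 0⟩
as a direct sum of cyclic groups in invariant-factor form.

rank_ℚ(R)=3; free=3−3=0
SNF(R) diag = [3, 9, 27] → torsion [3, 9, 27]

Answer: M ≅ ℤ/3 ⊕ ℤ/9 ⊕ ℤ/27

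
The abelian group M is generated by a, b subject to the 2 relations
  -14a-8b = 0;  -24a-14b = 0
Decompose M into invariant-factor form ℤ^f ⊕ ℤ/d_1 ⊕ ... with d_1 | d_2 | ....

Answer: M ≅ ℤ/2 ⊕ ℤ/2

Derivation:
rank_ℚ(R)=2; free=2−2=0
SNF(R) diag = [2, 2] → torsion [2, 2]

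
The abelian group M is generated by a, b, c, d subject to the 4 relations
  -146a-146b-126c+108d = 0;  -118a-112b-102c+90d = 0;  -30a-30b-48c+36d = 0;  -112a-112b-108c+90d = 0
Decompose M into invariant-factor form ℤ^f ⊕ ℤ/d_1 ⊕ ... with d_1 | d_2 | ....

rank_ℚ(R)=4; free=4−4=0
SNF(R) diag = [2, 6, 6, 18] → torsion [2, 6, 6, 18]

Answer: M ≅ ℤ/2 ⊕ ℤ/6 ⊕ ℤ/6 ⊕ ℤ/18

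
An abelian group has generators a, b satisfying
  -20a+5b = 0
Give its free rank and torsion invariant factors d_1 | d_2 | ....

Answer: M ≅ ℤ^1 ⊕ ℤ/5

Derivation:
rank_ℚ(R)=1; free=2−1=1
SNF(R) diag = [5] → torsion [5]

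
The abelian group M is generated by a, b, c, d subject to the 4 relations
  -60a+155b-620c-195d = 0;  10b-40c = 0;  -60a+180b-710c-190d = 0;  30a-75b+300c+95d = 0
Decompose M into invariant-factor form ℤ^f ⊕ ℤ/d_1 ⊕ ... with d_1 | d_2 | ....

Answer: M ≅ ℤ/5 ⊕ ℤ/10 ⊕ ℤ/10 ⊕ ℤ/30

Derivation:
rank_ℚ(R)=4; free=4−4=0
SNF(R) diag = [5, 10, 10, 30] → torsion [5, 10, 10, 30]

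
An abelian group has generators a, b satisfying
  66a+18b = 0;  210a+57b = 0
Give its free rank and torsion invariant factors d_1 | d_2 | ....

rank_ℚ(R)=2; free=2−2=0
SNF(R) diag = [3, 6] → torsion [3, 6]

Answer: M ≅ ℤ/3 ⊕ ℤ/6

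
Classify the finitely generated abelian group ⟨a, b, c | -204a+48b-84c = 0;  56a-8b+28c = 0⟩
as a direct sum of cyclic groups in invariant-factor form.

rank_ℚ(R)=2; free=3−2=1
SNF(R) diag = [4, 12] → torsion [4, 12]

Answer: M ≅ ℤ^1 ⊕ ℤ/4 ⊕ ℤ/12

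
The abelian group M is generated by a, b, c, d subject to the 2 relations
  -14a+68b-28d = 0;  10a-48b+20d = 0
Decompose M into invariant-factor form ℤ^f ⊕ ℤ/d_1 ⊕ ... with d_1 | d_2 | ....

rank_ℚ(R)=2; free=4−2=2
SNF(R) diag = [2, 4] → torsion [2, 4]

Answer: M ≅ ℤ^2 ⊕ ℤ/2 ⊕ ℤ/4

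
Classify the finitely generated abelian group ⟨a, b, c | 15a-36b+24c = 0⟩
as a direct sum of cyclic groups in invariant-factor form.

Answer: M ≅ ℤ^2 ⊕ ℤ/3

Derivation:
rank_ℚ(R)=1; free=3−1=2
SNF(R) diag = [3] → torsion [3]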